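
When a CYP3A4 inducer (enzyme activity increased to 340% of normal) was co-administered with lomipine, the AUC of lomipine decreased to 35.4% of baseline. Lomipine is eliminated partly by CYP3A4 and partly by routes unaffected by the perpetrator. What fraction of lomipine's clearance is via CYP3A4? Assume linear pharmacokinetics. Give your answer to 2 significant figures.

Call the CYP3A4 fraction fm. After the interaction, CL_new/CL_old = fm × 3.4 + (1 − fm).
AUC ratio = 1 / (new CL fraction), so new CL fraction = 1 / 0.354 = 2.825.
fm × 3.4 + 1 − fm = 2.825  ⇒  fm × (3.4 − 1) = 1.825  ⇒  fm = 0.76.

0.76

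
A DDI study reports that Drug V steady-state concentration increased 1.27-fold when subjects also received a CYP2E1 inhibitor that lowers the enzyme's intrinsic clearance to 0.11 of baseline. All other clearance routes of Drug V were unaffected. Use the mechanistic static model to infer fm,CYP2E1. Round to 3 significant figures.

0.239

Let x = fm,CYP2E1. Because steady-state concentration ∝ 1/CL, relative clearance fell to 1/1.27 = 0.7874.
Only the CYP2E1 route changed, so 0.7874 = x·0.11 + (1 − x), giving x = 0.239.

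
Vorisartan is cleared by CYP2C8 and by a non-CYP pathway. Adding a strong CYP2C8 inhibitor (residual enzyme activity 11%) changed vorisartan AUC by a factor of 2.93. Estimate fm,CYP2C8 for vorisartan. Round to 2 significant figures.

0.74

CL'/CL = 1 / 2.93 = 0.3413
0.11·fm + (1 − fm) = 0.3413
fm = (0.3413 − 1) / (0.11 − 1) = 0.74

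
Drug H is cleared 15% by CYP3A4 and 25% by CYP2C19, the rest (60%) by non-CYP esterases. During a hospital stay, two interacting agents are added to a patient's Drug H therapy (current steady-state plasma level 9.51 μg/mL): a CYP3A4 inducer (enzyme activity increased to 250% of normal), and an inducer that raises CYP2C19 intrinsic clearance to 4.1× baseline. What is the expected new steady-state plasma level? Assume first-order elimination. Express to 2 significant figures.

4.8 μg/mL

The CYP3A4 pathway (15% of clearance) is boosted to 2.5× activity: 0.15 × 2.5 = 0.375.
The CYP2C19 pathway (25% of clearance) rises to 4.1× activity: 0.25 × 4.1 = 1.025.
The remaining 60% of clearance is unaffected.
New clearance relative to baseline: 0.375 + 1.025 + 0.6 = 2.
New steady-state plasma level = 9.51 / 2 = 4.8 μg/mL (concentration scales inversely with clearance).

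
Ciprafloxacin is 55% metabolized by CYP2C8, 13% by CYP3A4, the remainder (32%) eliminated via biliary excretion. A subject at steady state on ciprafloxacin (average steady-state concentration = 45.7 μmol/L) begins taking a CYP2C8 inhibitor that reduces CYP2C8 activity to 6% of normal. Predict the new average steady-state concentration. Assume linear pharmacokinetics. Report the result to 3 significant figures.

94.6 μmol/L

The CYP2C8 pathway (55% of clearance) falls to 0.06× activity: 0.55 × 0.06 = 0.033.
CYP3A4 (13%) and the residual 32% are unaffected.
New clearance relative to baseline: 0.033 + 0.13 + 0.32 = 0.483.
With dosing unchanged, average steady-state concentration scales as 1/CL: 45.7 / 0.483 = 94.6 μmol/L.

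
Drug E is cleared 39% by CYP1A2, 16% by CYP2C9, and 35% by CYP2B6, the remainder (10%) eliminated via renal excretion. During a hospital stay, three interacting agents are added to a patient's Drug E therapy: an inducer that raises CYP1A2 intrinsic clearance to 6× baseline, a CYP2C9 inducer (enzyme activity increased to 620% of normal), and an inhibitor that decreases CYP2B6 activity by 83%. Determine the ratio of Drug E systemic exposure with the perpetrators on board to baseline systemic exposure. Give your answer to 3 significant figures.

The CYP1A2 pathway (39% of clearance) rises to 6× activity: 0.39 × 6 = 2.34.
The CYP2C9 pathway (16% of clearance) is boosted to 6.2× activity: 0.16 × 6.2 = 0.992.
The CYP2B6 pathway (35% of clearance) drops to 0.17× activity: 0.35 × 0.17 = 0.0595.
Non-CYP routes (10%) are unchanged.
New clearance relative to baseline: 2.34 + 0.992 + 0.0595 + 0.1 = 3.4915.
Systemic exposure ∝ 1/CL: fold-change = 1 / 3.4915 = 0.286.

0.286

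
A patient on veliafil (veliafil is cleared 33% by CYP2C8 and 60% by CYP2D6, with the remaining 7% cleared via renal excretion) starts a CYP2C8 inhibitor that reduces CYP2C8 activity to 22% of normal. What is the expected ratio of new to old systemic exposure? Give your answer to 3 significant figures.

1.35

The CYP2C8 pathway (33% of clearance) is reduced to 0.22× activity: 0.33 × 0.22 = 0.0726.
CYP2D6 (60%) and the residual 7% are unaffected.
New clearance relative to baseline: 0.0726 + 0.6 + 0.07 = 0.7426.
Since systemic exposure ∝ 1/CL, the ratio is 1 / 0.7426 = 1.35.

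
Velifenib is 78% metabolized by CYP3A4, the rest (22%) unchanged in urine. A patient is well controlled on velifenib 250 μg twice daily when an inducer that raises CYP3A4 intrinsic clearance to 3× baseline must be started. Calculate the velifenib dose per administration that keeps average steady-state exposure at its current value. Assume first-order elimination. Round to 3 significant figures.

640 μg

The CYP3A4 pathway (78% of clearance) rises to 3× activity: 0.78 × 3 = 2.34.
Non-CYP routes (22%) are unchanged.
New clearance relative to baseline: 2.34 + 0.22 = 2.56.
To maintain the same steady-state level, dose must scale with clearance: new dose = 250 × 2.56 = 640 μg.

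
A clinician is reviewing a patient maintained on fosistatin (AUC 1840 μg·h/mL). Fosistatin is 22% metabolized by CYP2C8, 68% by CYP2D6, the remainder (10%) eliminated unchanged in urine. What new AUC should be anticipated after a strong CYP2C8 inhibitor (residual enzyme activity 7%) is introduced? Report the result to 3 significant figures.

2.31 × 10³ μg·h/mL

CYP2C8: 0.22 × 0.07 = 0.0154
CYP2D6: 0.68 (unchanged)
Other: 0.1 (unchanged)
Relative clearance = 0.0154 + 0.68 + 0.1 = 0.7954.
New AUC = baseline ÷ relative clearance = 1840 / 0.7954 = 2.31 × 10³ μg·h/mL.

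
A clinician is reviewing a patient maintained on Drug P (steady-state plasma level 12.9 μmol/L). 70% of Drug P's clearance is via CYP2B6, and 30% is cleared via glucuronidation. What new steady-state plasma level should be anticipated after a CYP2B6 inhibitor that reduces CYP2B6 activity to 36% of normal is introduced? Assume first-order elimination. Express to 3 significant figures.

23.4 μmol/L

The CYP2B6 pathway (70% of clearance) drops to 0.36× activity: 0.7 × 0.36 = 0.252.
Non-CYP routes (30%) are unchanged.
CL_new/CL_old = 0.252 + 0.3 = 0.552.
New steady-state plasma level = baseline ÷ relative clearance = 12.9 / 0.552 = 23.4 μmol/L.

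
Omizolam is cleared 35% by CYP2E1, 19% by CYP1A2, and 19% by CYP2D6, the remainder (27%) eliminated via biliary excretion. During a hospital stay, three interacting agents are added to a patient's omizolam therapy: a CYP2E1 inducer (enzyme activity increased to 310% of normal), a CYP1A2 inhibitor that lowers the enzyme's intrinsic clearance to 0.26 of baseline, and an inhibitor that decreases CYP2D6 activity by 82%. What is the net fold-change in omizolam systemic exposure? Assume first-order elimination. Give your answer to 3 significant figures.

CYP2E1: 0.35 × 3.1 = 1.085
CYP1A2: 0.19 × 0.26 = 0.0494
CYP2D6: 0.19 × 0.18 = 0.0342
Other: 0.27 (unchanged)
CL_new/CL_old = 1.085 + 0.0494 + 0.0342 + 0.27 = 1.4386.
Net systemic exposure ratio = 1 / 1.4386 = 0.695.

0.695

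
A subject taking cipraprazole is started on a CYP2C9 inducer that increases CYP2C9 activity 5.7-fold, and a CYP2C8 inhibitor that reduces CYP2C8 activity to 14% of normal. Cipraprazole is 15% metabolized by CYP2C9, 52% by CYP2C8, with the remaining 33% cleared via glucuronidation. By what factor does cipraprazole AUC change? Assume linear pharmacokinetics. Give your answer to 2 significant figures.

0.80

The CYP2C9 pathway (15% of clearance) rises to 5.7× activity: 0.15 × 5.7 = 0.855.
The CYP2C8 pathway (52% of clearance) is reduced to 0.14× activity: 0.52 × 0.14 = 0.0728.
Non-CYP routes (33%) are unchanged.
Relative clearance = 0.855 + 0.0728 + 0.33 = 1.2578.
Net AUC ratio = 1 / 1.2578 = 0.80.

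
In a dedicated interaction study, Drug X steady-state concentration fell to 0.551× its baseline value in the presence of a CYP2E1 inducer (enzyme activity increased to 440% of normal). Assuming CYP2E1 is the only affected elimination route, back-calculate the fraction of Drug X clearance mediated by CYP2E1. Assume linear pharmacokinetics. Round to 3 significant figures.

0.240

Let x = fm,CYP2E1. Because steady-state concentration ∝ 1/CL, relative clearance rose to 1/0.551 = 1.815.
Only the CYP2E1 route changed, so 1.815 = x·4.4 + (1 − x), giving x = 0.240.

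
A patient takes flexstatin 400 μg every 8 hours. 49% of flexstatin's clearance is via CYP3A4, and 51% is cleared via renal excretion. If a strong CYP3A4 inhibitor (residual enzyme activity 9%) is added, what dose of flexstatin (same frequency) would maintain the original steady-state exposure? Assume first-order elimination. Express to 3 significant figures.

CYP3A4: 0.49 × 0.09 = 0.0441
Other: 0.51 (unchanged)
New clearance relative to baseline: 0.0441 + 0.51 = 0.5541.
To maintain the same steady-state level, dose must scale with clearance: new dose = 400 × 0.5541 = 222 μg.

222 μg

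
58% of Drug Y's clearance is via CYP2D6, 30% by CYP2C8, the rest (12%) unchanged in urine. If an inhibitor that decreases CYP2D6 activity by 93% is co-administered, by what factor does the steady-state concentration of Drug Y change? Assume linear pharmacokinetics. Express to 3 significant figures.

The CYP2D6 pathway (58% of clearance) is reduced to 0.07× activity: 0.58 × 0.07 = 0.0406.
CYP2C8 (30%) and the residual 12% are unaffected.
Relative clearance = 0.0406 + 0.3 + 0.12 = 0.4606.
Since steady-state concentration ∝ 1/CL, the ratio is 1 / 0.4606 = 2.17.

2.17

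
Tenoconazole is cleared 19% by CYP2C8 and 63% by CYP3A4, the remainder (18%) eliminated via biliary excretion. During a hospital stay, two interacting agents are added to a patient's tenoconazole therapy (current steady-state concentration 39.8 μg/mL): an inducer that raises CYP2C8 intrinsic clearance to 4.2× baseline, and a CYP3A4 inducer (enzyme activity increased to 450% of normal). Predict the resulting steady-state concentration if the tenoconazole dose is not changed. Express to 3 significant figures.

CYP2C8: 0.19 × 4.2 = 0.798
CYP3A4: 0.63 × 4.5 = 2.835
Other: 0.18 (unchanged)
CL_new/CL_old = 0.798 + 2.835 + 0.18 = 3.813.
New steady-state concentration = 39.8 / 3.813 = 10.4 μg/mL (concentration scales inversely with clearance).

10.4 μg/mL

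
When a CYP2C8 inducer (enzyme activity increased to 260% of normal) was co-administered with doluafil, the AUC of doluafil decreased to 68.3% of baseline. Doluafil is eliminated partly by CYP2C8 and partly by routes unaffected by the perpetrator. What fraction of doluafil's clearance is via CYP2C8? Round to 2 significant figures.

Write x for the fraction cleared via CYP2C8. The observed AUC change means clearance rose to 1/0.683 = 1.464 of baseline.
Setting x·2.6 + (1 − x) = 1.464 and solving: x = (1.464 − 1)/(2.6 − 1) = 0.29.

0.29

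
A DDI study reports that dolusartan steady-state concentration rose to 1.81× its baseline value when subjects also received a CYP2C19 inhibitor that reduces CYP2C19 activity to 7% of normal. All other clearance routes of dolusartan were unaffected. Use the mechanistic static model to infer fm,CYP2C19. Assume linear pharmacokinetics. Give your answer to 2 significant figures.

Call the CYP2C19 fraction fm. After the interaction, CL_new/CL_old = fm × 0.07 + (1 − fm).
Steady-state concentration ratio = 1 / (new CL fraction), so new CL fraction = 1 / 1.81 = 0.5525.
fm × 0.07 + 1 − fm = 0.5525  ⇒  fm × (0.07 − 1) = −0.4475  ⇒  fm = 0.48.

0.48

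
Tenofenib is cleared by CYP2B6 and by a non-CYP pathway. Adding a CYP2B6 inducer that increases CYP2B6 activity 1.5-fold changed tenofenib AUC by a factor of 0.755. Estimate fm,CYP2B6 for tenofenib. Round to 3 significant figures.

CL'/CL = 1 / 0.755 = 1.325
1.5·fm + (1 − fm) = 1.325
fm = (1.325 − 1) / (1.5 − 1) = 0.649

0.649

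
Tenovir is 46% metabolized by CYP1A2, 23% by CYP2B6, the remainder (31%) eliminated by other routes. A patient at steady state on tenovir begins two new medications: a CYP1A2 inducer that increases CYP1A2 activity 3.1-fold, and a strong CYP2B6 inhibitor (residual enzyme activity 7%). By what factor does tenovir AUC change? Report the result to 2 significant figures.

0.57

The CYP1A2 pathway (46% of clearance) is boosted to 3.1× activity: 0.46 × 3.1 = 1.426.
The CYP2B6 pathway (23% of clearance) is reduced to 0.07× activity: 0.23 × 0.07 = 0.0161.
The remaining 31% of clearance is unaffected.
Relative clearance = 1.426 + 0.0161 + 0.31 = 1.7521.
Net AUC ratio = 1 / 1.7521 = 0.57.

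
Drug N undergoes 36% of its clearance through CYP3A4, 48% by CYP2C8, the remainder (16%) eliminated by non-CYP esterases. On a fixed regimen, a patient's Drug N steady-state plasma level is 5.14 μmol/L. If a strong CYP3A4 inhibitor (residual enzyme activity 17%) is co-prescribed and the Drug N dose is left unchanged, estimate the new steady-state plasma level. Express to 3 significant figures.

7.33 μmol/L

The CYP3A4 pathway (36% of clearance) drops to 0.17× activity: 0.36 × 0.17 = 0.0612.
CYP2C8 (48%) and the residual 16% are unaffected.
Relative clearance = 0.0612 + 0.48 + 0.16 = 0.7012.
Steady-state plasma level ∝ 1/CL, so new value = 5.14 / 0.7012 = 7.33 μmol/L.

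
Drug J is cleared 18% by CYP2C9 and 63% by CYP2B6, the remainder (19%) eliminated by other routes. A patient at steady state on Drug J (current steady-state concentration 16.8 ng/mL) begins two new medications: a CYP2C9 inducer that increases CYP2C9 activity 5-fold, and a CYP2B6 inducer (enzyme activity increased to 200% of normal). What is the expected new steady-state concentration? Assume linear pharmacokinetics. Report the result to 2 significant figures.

CYP2C9: 0.18 × 5 = 0.9
CYP2B6: 0.63 × 2 = 1.26
Other: 0.19 (unchanged)
Relative clearance = 0.9 + 1.26 + 0.19 = 2.35.
New steady-state concentration = 16.8 / 2.35 = 7.1 ng/mL (concentration scales inversely with clearance).

7.1 ng/mL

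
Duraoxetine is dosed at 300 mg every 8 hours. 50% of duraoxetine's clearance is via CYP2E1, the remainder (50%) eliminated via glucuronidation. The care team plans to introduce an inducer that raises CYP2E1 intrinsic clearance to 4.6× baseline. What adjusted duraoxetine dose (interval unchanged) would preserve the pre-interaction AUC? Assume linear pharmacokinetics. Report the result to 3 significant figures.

CYP2E1: 0.5 × 4.6 = 2.3
Other: 0.5 (unchanged)
New clearance relative to baseline: 2.3 + 0.5 = 2.8.
Exposure is unchanged when dose changes in proportion to clearance. New dose = 300 mg × 2.8 = 840 mg.

840 mg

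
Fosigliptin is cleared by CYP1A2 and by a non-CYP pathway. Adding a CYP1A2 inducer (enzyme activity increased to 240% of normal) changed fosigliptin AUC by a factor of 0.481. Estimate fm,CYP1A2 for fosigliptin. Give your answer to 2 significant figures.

Write x for the fraction cleared via CYP1A2. The observed AUC change means clearance rose to 1/0.481 = 2.079 of baseline.
Only the CYP1A2 route changed, so 2.079 = x·2.4 + (1 − x), giving x = 0.77.

0.77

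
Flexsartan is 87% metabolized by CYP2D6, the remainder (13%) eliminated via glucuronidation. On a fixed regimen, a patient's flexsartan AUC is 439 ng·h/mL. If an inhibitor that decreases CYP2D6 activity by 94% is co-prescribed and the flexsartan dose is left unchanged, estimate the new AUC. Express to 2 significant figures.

2.4 × 10³ ng·h/mL

CYP2D6: 0.87 × 0.06 = 0.0522
Other: 0.13 (unchanged)
CL_new/CL_old = 0.0522 + 0.13 = 0.1822.
With dosing unchanged, AUC scales as 1/CL: 439 / 0.1822 = 2.4 × 10³ ng·h/mL.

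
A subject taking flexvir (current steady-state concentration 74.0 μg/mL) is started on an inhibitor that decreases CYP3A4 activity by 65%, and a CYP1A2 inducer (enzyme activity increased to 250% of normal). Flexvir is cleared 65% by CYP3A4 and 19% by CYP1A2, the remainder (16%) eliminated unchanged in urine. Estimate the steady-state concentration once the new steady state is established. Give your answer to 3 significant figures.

85.8 μg/mL

The CYP3A4 pathway (65% of clearance) is reduced to 0.35× activity: 0.65 × 0.35 = 0.2275.
The CYP1A2 pathway (19% of clearance) is boosted to 2.5× activity: 0.19 × 2.5 = 0.475.
The remaining 16% of clearance is unaffected.
Relative clearance = 0.2275 + 0.475 + 0.16 = 0.8625.
New steady-state concentration = 74.0 / 0.8625 = 85.8 μg/mL (concentration scales inversely with clearance).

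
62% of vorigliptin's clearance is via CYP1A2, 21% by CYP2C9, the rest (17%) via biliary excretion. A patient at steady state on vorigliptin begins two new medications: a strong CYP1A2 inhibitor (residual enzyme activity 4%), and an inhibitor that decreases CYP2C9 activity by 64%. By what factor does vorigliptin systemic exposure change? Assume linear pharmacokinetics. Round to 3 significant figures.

3.70

The CYP1A2 pathway (62% of clearance) is reduced to 0.04× activity: 0.62 × 0.04 = 0.0248.
The CYP2C9 pathway (21% of clearance) falls to 0.36× activity: 0.21 × 0.36 = 0.0756.
The remaining 17% of clearance is unaffected.
CL_new/CL_old = 0.0248 + 0.0756 + 0.17 = 0.2704.
Net systemic exposure ratio = 1 / 0.2704 = 3.70.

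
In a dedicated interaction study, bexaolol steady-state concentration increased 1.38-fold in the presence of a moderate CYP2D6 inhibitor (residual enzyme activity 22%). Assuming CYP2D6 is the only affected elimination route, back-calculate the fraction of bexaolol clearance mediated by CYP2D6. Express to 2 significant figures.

Let x = fm,CYP2D6. Because steady-state concentration ∝ 1/CL, relative clearance fell to 1/1.38 = 0.7246.
Setting x·0.22 + (1 − x) = 0.7246 and solving: x = (0.7246 − 1)/(0.22 − 1) = 0.35.

0.35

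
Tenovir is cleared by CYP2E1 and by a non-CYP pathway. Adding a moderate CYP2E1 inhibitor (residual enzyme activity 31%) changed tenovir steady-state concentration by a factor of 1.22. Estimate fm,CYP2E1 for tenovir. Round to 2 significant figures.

0.26

Let fm be the CYP2E1 fraction. New clearance relative to baseline = fm × 0.31 + (1 − fm).
Steady-state concentration ratio = 1 / (new CL fraction), so new CL fraction = 1 / 1.22 = 0.8197.
fm × 0.31 + 1 − fm = 0.8197  ⇒  fm × (0.31 − 1) = −0.1803  ⇒  fm = 0.26.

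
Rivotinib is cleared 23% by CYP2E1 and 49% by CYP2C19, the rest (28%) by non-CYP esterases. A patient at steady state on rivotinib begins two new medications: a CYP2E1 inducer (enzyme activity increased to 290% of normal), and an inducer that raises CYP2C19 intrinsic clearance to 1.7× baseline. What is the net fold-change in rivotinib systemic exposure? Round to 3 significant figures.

The CYP2E1 pathway (23% of clearance) is boosted to 2.9× activity: 0.23 × 2.9 = 0.667.
The CYP2C19 pathway (49% of clearance) increases to 1.7× activity: 0.49 × 1.7 = 0.833.
Non-CYP routes (28%) are unchanged.
New clearance relative to baseline: 0.667 + 0.833 + 0.28 = 1.78.
Because systemic exposure varies inversely with clearance, the combined effect is 1 / 1.78 = 0.562.

0.562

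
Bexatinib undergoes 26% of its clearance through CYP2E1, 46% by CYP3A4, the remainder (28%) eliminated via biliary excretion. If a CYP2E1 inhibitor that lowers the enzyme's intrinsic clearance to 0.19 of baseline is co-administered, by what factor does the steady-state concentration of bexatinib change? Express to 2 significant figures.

CYP2E1: 0.26 × 0.19 = 0.0494
CYP3A4: 0.46 (unchanged)
Other: 0.28 (unchanged)
New clearance relative to baseline: 0.0494 + 0.46 + 0.28 = 0.7894.
Steady-state concentration ratio = CL_old/CL_new = 1 / 0.7894 = 1.3.

1.3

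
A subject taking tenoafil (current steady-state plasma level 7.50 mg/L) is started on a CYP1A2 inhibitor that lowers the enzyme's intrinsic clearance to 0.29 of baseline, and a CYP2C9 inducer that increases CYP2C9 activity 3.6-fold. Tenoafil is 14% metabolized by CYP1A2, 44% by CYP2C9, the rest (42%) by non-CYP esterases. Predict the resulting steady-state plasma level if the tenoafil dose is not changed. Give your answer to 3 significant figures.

CYP1A2: 0.14 × 0.29 = 0.0406
CYP2C9: 0.44 × 3.6 = 1.584
Other: 0.42 (unchanged)
Relative clearance = 0.0406 + 1.584 + 0.42 = 2.0446.
New steady-state plasma level = 7.50 / 2.0446 = 3.67 mg/L (concentration scales inversely with clearance).

3.67 mg/L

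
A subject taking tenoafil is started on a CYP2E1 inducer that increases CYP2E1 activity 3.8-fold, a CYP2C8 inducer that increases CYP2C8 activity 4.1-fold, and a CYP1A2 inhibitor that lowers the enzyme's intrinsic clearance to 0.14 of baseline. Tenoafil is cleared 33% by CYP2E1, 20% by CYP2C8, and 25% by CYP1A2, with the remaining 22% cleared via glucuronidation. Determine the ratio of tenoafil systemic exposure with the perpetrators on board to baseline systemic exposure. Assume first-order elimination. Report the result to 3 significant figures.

0.429

The CYP2E1 pathway (33% of clearance) increases to 3.8× activity: 0.33 × 3.8 = 1.254.
The CYP2C8 pathway (20% of clearance) is boosted to 4.1× activity: 0.2 × 4.1 = 0.82.
The CYP1A2 pathway (25% of clearance) is reduced to 0.14× activity: 0.25 × 0.14 = 0.035.
The remaining 22% of clearance is unaffected.
New clearance relative to baseline: 1.254 + 0.82 + 0.035 + 0.22 = 2.329.
Systemic exposure ∝ 1/CL: fold-change = 1 / 2.329 = 0.429.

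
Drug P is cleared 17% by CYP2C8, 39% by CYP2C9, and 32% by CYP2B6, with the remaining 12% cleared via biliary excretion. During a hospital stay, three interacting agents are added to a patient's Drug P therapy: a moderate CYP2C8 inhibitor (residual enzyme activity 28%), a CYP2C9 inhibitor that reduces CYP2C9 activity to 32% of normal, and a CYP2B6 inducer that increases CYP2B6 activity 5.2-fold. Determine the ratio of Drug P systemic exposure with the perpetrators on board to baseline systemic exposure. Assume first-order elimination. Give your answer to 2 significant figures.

0.51

The CYP2C8 pathway (17% of clearance) is reduced to 0.28× activity: 0.17 × 0.28 = 0.0476.
The CYP2C9 pathway (39% of clearance) is reduced to 0.32× activity: 0.39 × 0.32 = 0.1248.
The CYP2B6 pathway (32% of clearance) is boosted to 5.2× activity: 0.32 × 5.2 = 1.664.
Non-CYP routes (12%) are unchanged.
CL_new/CL_old = 0.0476 + 0.1248 + 1.664 + 0.12 = 1.9564.
Because systemic exposure varies inversely with clearance, the combined effect is 1 / 1.9564 = 0.51.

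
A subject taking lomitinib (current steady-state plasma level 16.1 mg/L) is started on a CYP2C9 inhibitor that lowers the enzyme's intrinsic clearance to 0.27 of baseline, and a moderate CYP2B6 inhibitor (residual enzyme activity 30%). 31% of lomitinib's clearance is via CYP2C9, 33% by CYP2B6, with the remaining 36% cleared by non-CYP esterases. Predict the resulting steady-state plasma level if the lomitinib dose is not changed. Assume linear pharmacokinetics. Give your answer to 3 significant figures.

CYP2C9: 0.31 × 0.27 = 0.0837
CYP2B6: 0.33 × 0.3 = 0.099
Other: 0.36 (unchanged)
New clearance relative to baseline: 0.0837 + 0.099 + 0.36 = 0.5427.
New steady-state plasma level = 16.1 / 0.5427 = 29.7 mg/L (concentration scales inversely with clearance).

29.7 mg/L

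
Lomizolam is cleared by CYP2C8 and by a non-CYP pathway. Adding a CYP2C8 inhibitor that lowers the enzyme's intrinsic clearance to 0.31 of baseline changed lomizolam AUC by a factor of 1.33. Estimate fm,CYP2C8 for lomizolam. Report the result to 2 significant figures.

0.36

Let x = fm,CYP2C8. Because AUC ∝ 1/CL, relative clearance fell to 1/1.33 = 0.7519.
Setting x·0.31 + (1 − x) = 0.7519 and solving: x = (0.7519 − 1)/(0.31 − 1) = 0.36.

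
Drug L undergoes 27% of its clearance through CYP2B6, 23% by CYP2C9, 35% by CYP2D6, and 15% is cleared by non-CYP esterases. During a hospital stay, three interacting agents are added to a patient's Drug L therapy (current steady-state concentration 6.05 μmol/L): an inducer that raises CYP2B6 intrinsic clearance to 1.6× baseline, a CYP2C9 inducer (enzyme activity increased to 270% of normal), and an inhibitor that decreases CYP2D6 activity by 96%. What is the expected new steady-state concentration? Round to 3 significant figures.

The CYP2B6 pathway (27% of clearance) increases to 1.6× activity: 0.27 × 1.6 = 0.432.
The CYP2C9 pathway (23% of clearance) rises to 2.7× activity: 0.23 × 2.7 = 0.621.
The CYP2D6 pathway (35% of clearance) drops to 0.04× activity: 0.35 × 0.04 = 0.014.
Non-CYP routes (15%) are unchanged.
Relative clearance = 0.432 + 0.621 + 0.014 + 0.15 = 1.217.
Steady-state concentration ∝ 1/CL: new value = 6.05 / 1.217 = 4.97 μmol/L.

4.97 μmol/L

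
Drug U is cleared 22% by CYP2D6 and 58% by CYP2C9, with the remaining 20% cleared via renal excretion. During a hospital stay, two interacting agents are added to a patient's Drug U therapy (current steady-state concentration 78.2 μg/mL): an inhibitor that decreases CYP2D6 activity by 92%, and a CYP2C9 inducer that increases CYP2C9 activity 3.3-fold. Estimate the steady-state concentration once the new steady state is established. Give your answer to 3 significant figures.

The CYP2D6 pathway (22% of clearance) falls to 0.08× activity: 0.22 × 0.08 = 0.0176.
The CYP2C9 pathway (58% of clearance) rises to 3.3× activity: 0.58 × 3.3 = 1.914.
The remaining 20% of clearance is unaffected.
Relative clearance = 0.0176 + 1.914 + 0.2 = 2.1316.
New steady-state concentration = 78.2 / 2.1316 = 36.7 μg/mL (concentration scales inversely with clearance).

36.7 μg/mL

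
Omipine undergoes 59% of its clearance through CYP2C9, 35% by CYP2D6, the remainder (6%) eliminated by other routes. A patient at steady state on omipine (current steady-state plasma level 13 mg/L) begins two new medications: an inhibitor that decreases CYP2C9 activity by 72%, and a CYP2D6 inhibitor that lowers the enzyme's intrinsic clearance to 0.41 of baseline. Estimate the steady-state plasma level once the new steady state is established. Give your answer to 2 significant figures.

The CYP2C9 pathway (59% of clearance) falls to 0.28× activity: 0.59 × 0.28 = 0.1652.
The CYP2D6 pathway (35% of clearance) falls to 0.41× activity: 0.35 × 0.41 = 0.1435.
The remaining 6% of clearance is unaffected.
Relative clearance = 0.1652 + 0.1435 + 0.06 = 0.3687.
Steady-state plasma level ∝ 1/CL: new value = 13 / 0.3687 = 35 mg/L.

35 mg/L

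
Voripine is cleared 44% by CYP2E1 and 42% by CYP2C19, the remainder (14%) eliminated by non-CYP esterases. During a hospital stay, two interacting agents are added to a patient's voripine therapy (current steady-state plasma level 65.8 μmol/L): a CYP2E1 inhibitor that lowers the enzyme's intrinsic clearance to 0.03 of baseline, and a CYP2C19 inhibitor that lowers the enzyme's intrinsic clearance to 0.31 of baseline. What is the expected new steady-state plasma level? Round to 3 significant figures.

232 μmol/L

The CYP2E1 pathway (44% of clearance) falls to 0.03× activity: 0.44 × 0.03 = 0.0132.
The CYP2C19 pathway (42% of clearance) is reduced to 0.31× activity: 0.42 × 0.31 = 0.1302.
The remaining 14% of clearance is unaffected.
New clearance relative to baseline: 0.0132 + 0.1302 + 0.14 = 0.2834.
Steady-state plasma level ∝ 1/CL: new value = 65.8 / 0.2834 = 232 μmol/L.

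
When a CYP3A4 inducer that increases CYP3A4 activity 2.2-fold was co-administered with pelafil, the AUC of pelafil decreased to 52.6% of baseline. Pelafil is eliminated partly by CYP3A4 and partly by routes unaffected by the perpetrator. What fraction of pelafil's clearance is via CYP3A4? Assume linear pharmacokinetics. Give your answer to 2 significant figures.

CL'/CL = 1 / 0.526 = 1.901
2.2·fm + (1 − fm) = 1.901
fm = (1.901 − 1) / (2.2 − 1) = 0.75

0.75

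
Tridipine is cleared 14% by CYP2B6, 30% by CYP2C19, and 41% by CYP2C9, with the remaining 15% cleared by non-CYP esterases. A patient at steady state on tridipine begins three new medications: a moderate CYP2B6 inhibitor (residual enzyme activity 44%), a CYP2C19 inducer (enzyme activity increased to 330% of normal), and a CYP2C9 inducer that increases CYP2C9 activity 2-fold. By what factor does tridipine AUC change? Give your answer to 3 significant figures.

0.495

The CYP2B6 pathway (14% of clearance) drops to 0.44× activity: 0.14 × 0.44 = 0.0616.
The CYP2C19 pathway (30% of clearance) increases to 3.3× activity: 0.3 × 3.3 = 0.99.
The CYP2C9 pathway (41% of clearance) is boosted to 2× activity: 0.41 × 2 = 0.82.
The remaining 15% of clearance is unaffected.
Relative clearance = 0.0616 + 0.99 + 0.82 + 0.15 = 2.0216.
Net AUC ratio = 1 / 2.0216 = 0.495.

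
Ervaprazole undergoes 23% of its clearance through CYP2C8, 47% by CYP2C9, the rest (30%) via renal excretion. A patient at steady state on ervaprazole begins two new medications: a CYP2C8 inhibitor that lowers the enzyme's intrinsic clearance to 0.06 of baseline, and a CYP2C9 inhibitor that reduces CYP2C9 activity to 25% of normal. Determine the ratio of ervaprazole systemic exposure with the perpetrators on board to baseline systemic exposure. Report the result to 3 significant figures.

2.32

The CYP2C8 pathway (23% of clearance) falls to 0.06× activity: 0.23 × 0.06 = 0.0138.
The CYP2C9 pathway (47% of clearance) is reduced to 0.25× activity: 0.47 × 0.25 = 0.1175.
The remaining 30% of clearance is unaffected.
New clearance relative to baseline: 0.0138 + 0.1175 + 0.3 = 0.4313.
Net systemic exposure ratio = 1 / 0.4313 = 2.32.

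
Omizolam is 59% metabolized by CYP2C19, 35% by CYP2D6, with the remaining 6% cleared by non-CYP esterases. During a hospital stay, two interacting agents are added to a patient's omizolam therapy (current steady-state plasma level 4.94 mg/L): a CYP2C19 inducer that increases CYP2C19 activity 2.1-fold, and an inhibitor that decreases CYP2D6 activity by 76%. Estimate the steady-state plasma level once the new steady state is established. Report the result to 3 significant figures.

3.57 mg/L

CYP2C19: 0.59 × 2.1 = 1.239
CYP2D6: 0.35 × 0.24 = 0.084
Other: 0.06 (unchanged)
Relative clearance = 1.239 + 0.084 + 0.06 = 1.383.
Steady-state plasma level ∝ 1/CL: new value = 4.94 / 1.383 = 3.57 mg/L.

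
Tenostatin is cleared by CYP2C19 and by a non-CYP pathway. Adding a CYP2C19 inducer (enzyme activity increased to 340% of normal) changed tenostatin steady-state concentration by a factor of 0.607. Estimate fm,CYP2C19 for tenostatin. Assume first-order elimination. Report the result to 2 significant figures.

0.27

CL'/CL = 1 / 0.607 = 1.647
3.4·fm + (1 − fm) = 1.647
fm = (1.647 − 1) / (3.4 − 1) = 0.27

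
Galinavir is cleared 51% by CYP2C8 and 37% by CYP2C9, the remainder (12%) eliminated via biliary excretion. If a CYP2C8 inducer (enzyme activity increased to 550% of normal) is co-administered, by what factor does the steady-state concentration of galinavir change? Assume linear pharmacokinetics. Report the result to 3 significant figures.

0.303

The CYP2C8 pathway (51% of clearance) increases to 5.5× activity: 0.51 × 5.5 = 2.805.
CYP2C9 (37%) and the residual 12% are unaffected.
New clearance relative to baseline: 2.805 + 0.37 + 0.12 = 3.295.
Steady-state concentration ratio = CL_old/CL_new = 1 / 3.295 = 0.303.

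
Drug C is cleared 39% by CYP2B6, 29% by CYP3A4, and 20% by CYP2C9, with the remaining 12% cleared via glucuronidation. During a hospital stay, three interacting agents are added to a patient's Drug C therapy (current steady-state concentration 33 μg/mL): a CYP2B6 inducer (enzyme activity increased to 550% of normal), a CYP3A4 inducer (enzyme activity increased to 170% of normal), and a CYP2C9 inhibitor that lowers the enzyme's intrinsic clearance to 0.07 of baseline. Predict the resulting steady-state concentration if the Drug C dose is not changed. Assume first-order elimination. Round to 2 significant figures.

The CYP2B6 pathway (39% of clearance) is boosted to 5.5× activity: 0.39 × 5.5 = 2.145.
The CYP3A4 pathway (29% of clearance) rises to 1.7× activity: 0.29 × 1.7 = 0.493.
The CYP2C9 pathway (20% of clearance) is reduced to 0.07× activity: 0.2 × 0.07 = 0.014.
The remaining 12% of clearance is unaffected.
New clearance relative to baseline: 2.145 + 0.493 + 0.014 + 0.12 = 2.772.
Dividing the baseline by the relative clearance: 33 / 2.772 = 12 μg/mL.

12 μg/mL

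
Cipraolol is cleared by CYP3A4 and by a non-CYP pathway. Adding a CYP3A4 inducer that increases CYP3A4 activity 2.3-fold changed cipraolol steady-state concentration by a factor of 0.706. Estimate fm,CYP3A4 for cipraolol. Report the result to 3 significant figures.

0.320

Let fm be the CYP3A4 fraction. New clearance relative to baseline = fm × 2.3 + (1 − fm).
Steady-state concentration ratio = 1 / (new CL fraction), so new CL fraction = 1 / 0.706 = 1.416.
fm × 2.3 + 1 − fm = 1.416  ⇒  fm × (2.3 − 1) = 0.4164  ⇒  fm = 0.320.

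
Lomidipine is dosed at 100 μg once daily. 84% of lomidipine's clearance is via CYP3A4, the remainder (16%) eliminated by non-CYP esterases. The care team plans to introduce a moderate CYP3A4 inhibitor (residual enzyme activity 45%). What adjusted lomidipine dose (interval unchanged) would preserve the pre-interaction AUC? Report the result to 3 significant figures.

53.8 μg

The CYP3A4 pathway (84% of clearance) drops to 0.45× activity: 0.84 × 0.45 = 0.378.
Non-CYP routes (16%) are unchanged.
New clearance relative to baseline: 0.378 + 0.16 = 0.538.
Exposure is unchanged when dose changes in proportion to clearance. New dose = 100 μg × 0.538 = 53.8 μg.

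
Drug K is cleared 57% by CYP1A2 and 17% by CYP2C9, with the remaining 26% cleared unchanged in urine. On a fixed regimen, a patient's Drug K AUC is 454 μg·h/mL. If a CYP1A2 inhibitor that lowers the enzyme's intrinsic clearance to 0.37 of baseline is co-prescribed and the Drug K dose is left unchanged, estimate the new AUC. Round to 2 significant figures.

7.1 × 10² μg·h/mL

CYP1A2: 0.57 × 0.37 = 0.2109
CYP2C9: 0.17 (unchanged)
Other: 0.26 (unchanged)
New clearance relative to baseline: 0.2109 + 0.17 + 0.26 = 0.6409.
With dosing unchanged, AUC scales as 1/CL: 454 / 0.6409 = 7.1 × 10² μg·h/mL.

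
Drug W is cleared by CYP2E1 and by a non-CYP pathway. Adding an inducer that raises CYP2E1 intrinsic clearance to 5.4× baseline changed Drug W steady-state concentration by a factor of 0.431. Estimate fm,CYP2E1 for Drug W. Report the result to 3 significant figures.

CL'/CL = 1 / 0.431 = 2.32
5.4·fm + (1 − fm) = 2.32
fm = (2.32 − 1) / (5.4 − 1) = 0.300

0.300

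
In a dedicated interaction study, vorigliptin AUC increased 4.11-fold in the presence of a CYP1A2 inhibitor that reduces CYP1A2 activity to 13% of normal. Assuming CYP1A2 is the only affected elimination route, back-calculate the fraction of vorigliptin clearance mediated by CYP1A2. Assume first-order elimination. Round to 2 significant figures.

0.87

Call the CYP1A2 fraction fm. After the interaction, CL_new/CL_old = fm × 0.13 + (1 − fm).
AUC ratio = 1 / (new CL fraction), so new CL fraction = 1 / 4.11 = 0.2433.
fm × 0.13 + 1 − fm = 0.2433  ⇒  fm × (0.13 − 1) = −0.7567  ⇒  fm = 0.87.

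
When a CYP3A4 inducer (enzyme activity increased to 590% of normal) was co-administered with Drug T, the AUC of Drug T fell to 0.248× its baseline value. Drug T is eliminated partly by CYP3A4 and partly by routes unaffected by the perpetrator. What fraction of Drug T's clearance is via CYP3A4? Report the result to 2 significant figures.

CL'/CL = 1 / 0.248 = 4.032
5.9·fm + (1 − fm) = 4.032
fm = (4.032 − 1) / (5.9 − 1) = 0.62

0.62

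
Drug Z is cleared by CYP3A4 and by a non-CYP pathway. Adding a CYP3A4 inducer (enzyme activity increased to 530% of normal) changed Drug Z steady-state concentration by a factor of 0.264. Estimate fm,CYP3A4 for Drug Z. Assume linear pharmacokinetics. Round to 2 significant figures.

Call the CYP3A4 fraction fm. After the interaction, CL_new/CL_old = fm × 5.3 + (1 − fm).
Steady-state concentration ratio = 1 / (new CL fraction), so new CL fraction = 1 / 0.264 = 3.788.
fm × 5.3 + 1 − fm = 3.788  ⇒  fm × (5.3 − 1) = 2.788  ⇒  fm = 0.65.

0.65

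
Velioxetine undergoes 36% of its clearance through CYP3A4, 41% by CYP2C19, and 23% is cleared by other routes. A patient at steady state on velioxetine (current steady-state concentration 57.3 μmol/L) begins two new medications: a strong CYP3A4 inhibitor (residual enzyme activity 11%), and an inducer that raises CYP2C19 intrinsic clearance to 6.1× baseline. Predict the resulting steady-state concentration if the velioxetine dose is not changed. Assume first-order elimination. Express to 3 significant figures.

The CYP3A4 pathway (36% of clearance) is reduced to 0.11× activity: 0.36 × 0.11 = 0.0396.
The CYP2C19 pathway (41% of clearance) rises to 6.1× activity: 0.41 × 6.1 = 2.501.
The remaining 23% of clearance is unaffected.
New clearance relative to baseline: 0.0396 + 2.501 + 0.23 = 2.7706.
Steady-state concentration ∝ 1/CL: new value = 57.3 / 2.7706 = 20.7 μmol/L.

20.7 μmol/L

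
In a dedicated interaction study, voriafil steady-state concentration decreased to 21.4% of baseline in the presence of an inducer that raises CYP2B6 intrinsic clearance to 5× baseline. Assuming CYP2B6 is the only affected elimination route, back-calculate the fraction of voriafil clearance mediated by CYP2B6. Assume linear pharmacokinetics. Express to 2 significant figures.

Let fm be the CYP2B6 fraction. New clearance relative to baseline = fm × 5 + (1 − fm).
Steady-state concentration ratio = 1 / (new CL fraction), so new CL fraction = 1 / 0.214 = 4.673.
fm × 5 + 1 − fm = 4.673  ⇒  fm × (5 − 1) = 3.673  ⇒  fm = 0.92.

0.92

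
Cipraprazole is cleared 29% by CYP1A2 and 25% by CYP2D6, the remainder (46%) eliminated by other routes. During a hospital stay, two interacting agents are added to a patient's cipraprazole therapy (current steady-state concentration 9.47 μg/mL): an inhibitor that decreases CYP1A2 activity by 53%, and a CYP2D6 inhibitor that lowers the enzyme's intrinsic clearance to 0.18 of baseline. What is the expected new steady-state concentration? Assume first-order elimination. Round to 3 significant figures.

The CYP1A2 pathway (29% of clearance) drops to 0.47× activity: 0.29 × 0.47 = 0.1363.
The CYP2D6 pathway (25% of clearance) falls to 0.18× activity: 0.25 × 0.18 = 0.045.
The remaining 46% of clearance is unaffected.
Relative clearance = 0.1363 + 0.045 + 0.46 = 0.6413.
New steady-state concentration = 9.47 / 0.6413 = 14.8 μg/mL (concentration scales inversely with clearance).

14.8 μg/mL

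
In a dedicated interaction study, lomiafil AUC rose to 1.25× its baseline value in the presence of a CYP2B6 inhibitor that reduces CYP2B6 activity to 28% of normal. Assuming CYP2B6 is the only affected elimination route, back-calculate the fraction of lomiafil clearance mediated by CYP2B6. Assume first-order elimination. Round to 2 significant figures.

0.28

CL'/CL = 1 / 1.25 = 0.8
0.28·fm + (1 − fm) = 0.8
fm = (0.8 − 1) / (0.28 − 1) = 0.28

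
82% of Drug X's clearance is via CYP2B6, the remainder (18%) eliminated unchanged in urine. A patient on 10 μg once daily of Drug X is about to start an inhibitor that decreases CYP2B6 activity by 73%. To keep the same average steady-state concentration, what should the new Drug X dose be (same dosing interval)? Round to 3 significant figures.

4.01 μg

The CYP2B6 pathway (82% of clearance) falls to 0.27× activity: 0.82 × 0.27 = 0.2214.
Non-CYP routes (18%) are unchanged.
CL_new/CL_old = 0.2214 + 0.18 = 0.4014.
Exposure is unchanged when dose changes in proportion to clearance. New dose = 10 μg × 0.4014 = 4.01 μg.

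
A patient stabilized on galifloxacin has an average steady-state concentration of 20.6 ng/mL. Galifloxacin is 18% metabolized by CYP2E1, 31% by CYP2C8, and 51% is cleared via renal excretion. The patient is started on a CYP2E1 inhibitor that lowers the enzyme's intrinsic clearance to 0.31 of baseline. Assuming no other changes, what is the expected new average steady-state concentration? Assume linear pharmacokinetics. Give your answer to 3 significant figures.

CYP2E1: 0.18 × 0.31 = 0.0558
CYP2C8: 0.31 (unchanged)
Other: 0.51 (unchanged)
Relative clearance = 0.0558 + 0.31 + 0.51 = 0.8758.
New average steady-state concentration = baseline ÷ relative clearance = 20.6 / 0.8758 = 23.5 ng/mL.

23.5 ng/mL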